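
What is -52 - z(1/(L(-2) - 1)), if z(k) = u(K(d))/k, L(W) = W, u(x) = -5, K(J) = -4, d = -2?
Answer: -67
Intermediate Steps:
z(k) = -5/k
-52 - z(1/(L(-2) - 1)) = -52 - (-5)/(1/(-2 - 1)) = -52 - (-5)/(1/(-3)) = -52 - (-5)/((-⅓*1)) = -52 - (-5)/(-⅓) = -52 - (-5)*(-3) = -52 - 1*15 = -52 - 15 = -67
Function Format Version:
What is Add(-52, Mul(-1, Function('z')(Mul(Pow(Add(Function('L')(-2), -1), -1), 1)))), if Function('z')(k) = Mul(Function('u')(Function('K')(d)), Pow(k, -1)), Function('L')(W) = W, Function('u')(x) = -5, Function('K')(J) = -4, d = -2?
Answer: -67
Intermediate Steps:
Function('z')(k) = Mul(-5, Pow(k, -1))
Add(-52, Mul(-1, Function('z')(Mul(Pow(Add(Function('L')(-2), -1), -1), 1)))) = Add(-52, Mul(-1, Mul(-5, Pow(Mul(Pow(Add(-2, -1), -1), 1), -1)))) = Add(-52, Mul(-1, Mul(-5, Pow(Mul(Pow(-3, -1), 1), -1)))) = Add(-52, Mul(-1, Mul(-5, Pow(Mul(Rational(-1, 3), 1), -1)))) = Add(-52, Mul(-1, Mul(-5, Pow(Rational(-1, 3), -1)))) = Add(-52, Mul(-1, Mul(-5, -3))) = Add(-52, Mul(-1, 15)) = Add(-52, -15) = -67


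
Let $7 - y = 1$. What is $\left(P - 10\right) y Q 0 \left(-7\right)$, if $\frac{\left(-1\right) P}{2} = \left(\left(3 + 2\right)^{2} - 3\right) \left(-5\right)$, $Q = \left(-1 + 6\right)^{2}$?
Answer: $0$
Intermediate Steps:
$y = 6$ ($y = 7 - 1 = 6$)
$Q = 25$ ($Q = 5^{2} = 25$)
$P = 220$ ($P = - 2 \left(\left(3 + 2\right)^{2} - 3\right) \left(-5\right) = - 2 \left(5^{2} - 3\right) \left(-5\right) = - 2 \left(25 - 3\right) \left(-5\right) = - 2 \cdot 22 \left(-5\right) = \left(-2\right) \left(-110\right) = 220$)
$\left(P - 10\right) y Q 0 \left(-7\right) = \left(220 - 10\right) 6 \cdot 25 \cdot 0 \left(-7\right) = \left(220 - 10\right) 150 \cdot 0 \left(-7\right) = 210 \cdot 0 \left(-7\right) = 0 \left(-7\right) = 0$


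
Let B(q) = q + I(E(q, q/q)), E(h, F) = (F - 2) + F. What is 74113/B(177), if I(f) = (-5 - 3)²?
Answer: 74113/241 ≈ 307.52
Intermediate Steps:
E(h, F) = -2 + 2*F (E(h, F) = (-2 + F) + F = -2 + 2*F)
I(f) = 64 (I(f) = (-8)² = 64)
B(q) = 64 + q (B(q) = q + 64 = 64 + q)
74113/B(177) = 74113/(64 + 177) = 74113/241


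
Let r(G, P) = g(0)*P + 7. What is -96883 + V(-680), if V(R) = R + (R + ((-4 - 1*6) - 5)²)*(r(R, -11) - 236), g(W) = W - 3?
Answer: -8383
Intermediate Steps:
g(W) = -3 + W
r(G, P) = 7 - 3*P (r(G, P) = (-3 + 0)*P + 7 = -3*P + 7 = 7 - 3*P)
V(R) = -44100 - 195*R (V(R) = R + (R + ((-4 - 1*6) - 5)²)*((7 - 3*(-11)) - 236) = R + (R + ((-4 - 6) - 5)²)*((7 + 33) - 236) = R + (R + (-10 - 5)²)*(40 - 236) = R + (R + (-15)²)*(-196) = R + (R + 225)*(-196) = R + (225 + R)*(-196) = R + (-44100 - 196*R) = -44100 - 195*R)
-96883 + V(-680) = -96883 + (-44100 - 195*(-680)) = -96883 + (-44100 + 132600) = -96883 + 88500 = -8383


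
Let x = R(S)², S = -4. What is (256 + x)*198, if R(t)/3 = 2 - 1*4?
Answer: 57816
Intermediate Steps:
R(t) = -6 (R(t) = 3*(2 - 1*4) = 3*(2 - 4) = 3*(-2) = -6)
x = 36 (x = (-6)² = 36)
(256 + x)*198 = (256 + 36)*198 = 292*198 = 57816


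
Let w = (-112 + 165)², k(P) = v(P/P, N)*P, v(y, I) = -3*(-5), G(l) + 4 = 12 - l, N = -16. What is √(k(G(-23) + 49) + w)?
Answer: √4009 ≈ 63.317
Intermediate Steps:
G(l) = 8 - l (G(l) = -4 + (12 - l) = 8 - l)
v(y, I) = 15
k(P) = 15*P
w = 2809 (w = 53² = 2809)
√(k(G(-23) + 49) + w) = √(15*((8 - 1*(-23)) + 49) + 2809) = √(15*((8 + 23) + 49) + 2809) = √(15*(31 + 49) + 2809) = √(15*80 + 2809) = √(1200 + 2809) = √4009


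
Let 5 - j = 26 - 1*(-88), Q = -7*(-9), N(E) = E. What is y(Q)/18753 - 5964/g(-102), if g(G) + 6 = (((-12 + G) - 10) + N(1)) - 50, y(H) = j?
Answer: 111823381/3356787 ≈ 33.313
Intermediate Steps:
Q = 63
j = -109 (j = 5 - (26 - 1*(-88)) = 5 - (26 + 88) = 5 - 1*114 = 5 - 114 = -109)
y(H) = -109
g(G) = -77 + G (g(G) = -6 + ((((-12 + G) - 10) + 1) - 50) = -6 + (((-22 + G) + 1) - 50) = -6 + ((-21 + G) - 50) = -6 + (-71 + G) = -77 + G)
y(Q)/18753 - 5964/g(-102) = -109/18753 - 5964/(-77 - 102) = -109*1/18753 - 5964/(-179) = -109/18753 - 5964*(-1/179) = -109/18753 + 5964/179 = 111823381/3356787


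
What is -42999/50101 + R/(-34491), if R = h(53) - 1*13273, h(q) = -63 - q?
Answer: -270758740/576011197 ≈ -0.47006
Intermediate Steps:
R = -13389 (R = (-63 - 1*53) - 1*13273 = (-63 - 53) - 13273 = -116 - 13273 = -13389)
-42999/50101 + R/(-34491) = -42999/50101 - 13389/(-34491) = -42999*1/50101 - 13389*(-1/34491) = -42999/50101 + 4463/11497 = -270758740/576011197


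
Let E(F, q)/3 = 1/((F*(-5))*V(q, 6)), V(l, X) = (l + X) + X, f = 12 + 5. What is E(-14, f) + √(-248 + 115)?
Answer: 3/2030 + I*√133 ≈ 0.0014778 + 11.533*I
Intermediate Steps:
f = 17
V(l, X) = l + 2*X (V(l, X) = (X + l) + X = l + 2*X)
E(F, q) = -3/(5*F*(12 + q)) (E(F, q) = 3/(((F*(-5))*(q + 2*6))) = 3/(((-5*F)*(q + 12))) = 3/(((-5*F)*(12 + q))) = 3/((-5*F*(12 + q))) = 3*(-1/(5*F*(12 + q))) = -3/(5*F*(12 + q)))
E(-14, f) + √(-248 + 115) = -⅗/(-14*(12 + 17)) + √(-248 + 115) = -⅗*(-1/14)/29 + √(-133) = -⅗*(-1/14)*1/29 + I*√133 = 3/2030 + I*√133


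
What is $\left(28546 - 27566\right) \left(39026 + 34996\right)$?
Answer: $72541560$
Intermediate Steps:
$\left(28546 - 27566\right) \left(39026 + 34996\right) = 980 \cdot 74022 = 72541560$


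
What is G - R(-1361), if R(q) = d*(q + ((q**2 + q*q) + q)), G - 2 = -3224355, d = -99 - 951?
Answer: 3883791647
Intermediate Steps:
d = -1050
G = -3224353 (G = 2 - 3224355 = -3224353)
R(q) = -2100*q - 2100*q**2 (R(q) = -1050*(q + ((q**2 + q*q) + q)) = -1050*(q + ((q**2 + q**2) + q)) = -1050*(q + (2*q**2 + q)) = -1050*(q + (q + 2*q**2)) = -1050*(2*q + 2*q**2) = -2100*q - 2100*q**2)
G - R(-1361) = -3224353 - (-2100)*(-1361)*(1 - 1361) = -3224353 - (-2100)*(-1361)*(-1360) = -3224353 - 1*(-3887016000) = -3224353 + 3887016000 = 3883791647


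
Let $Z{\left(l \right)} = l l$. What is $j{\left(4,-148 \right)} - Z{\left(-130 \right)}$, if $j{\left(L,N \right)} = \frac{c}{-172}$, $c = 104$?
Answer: $- \frac{726726}{43} \approx -16901.0$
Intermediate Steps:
$Z{\left(l \right)} = l^{2}$
$j{\left(L,N \right)} = - \frac{26}{43}$ ($j{\left(L,N \right)} = \frac{104}{-172} = 104 \left(- \frac{1}{172}\right) = - \frac{26}{43}$)
$j{\left(4,-148 \right)} - Z{\left(-130 \right)} = - \frac{26}{43} - \left(-130\right)^{2} = - \frac{26}{43} - 16900 = - \frac{726726}{43}$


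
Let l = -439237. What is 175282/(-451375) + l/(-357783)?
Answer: 135547681069/161494301625 ≈ 0.83933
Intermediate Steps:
175282/(-451375) + l/(-357783) = 175282/(-451375) - 439237/(-357783) = 175282*(-1/451375) - 439237*(-1/357783) = -175282/451375 + 439237/357783 = 135547681069/161494301625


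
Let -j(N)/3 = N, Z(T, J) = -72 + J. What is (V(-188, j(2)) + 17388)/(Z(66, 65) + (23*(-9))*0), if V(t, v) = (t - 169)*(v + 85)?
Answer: 1545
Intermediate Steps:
j(N) = -3*N
V(t, v) = (-169 + t)*(85 + v)
(V(-188, j(2)) + 17388)/(Z(66, 65) + (23*(-9))*0) = ((-14365 - (-507)*2 + 85*(-188) - (-564)*2) + 17388)/((-72 + 65) + (23*(-9))*0) = ((-14365 - 169*(-6) - 15980 - 188*(-6)) + 17388)/(-7 - 207*0) = ((-14365 + 1014 - 15980 + 1128) + 17388)/(-7 + 0) = (-28203 + 17388)/(-7) = -10815*(-⅐) = 1545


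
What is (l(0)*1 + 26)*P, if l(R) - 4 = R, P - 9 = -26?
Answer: -510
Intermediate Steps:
P = -17 (P = 9 - 26 = -17)
l(R) = 4 + R
(l(0)*1 + 26)*P = ((4 + 0)*1 + 26)*(-17) = (4*1 + 26)*(-17) = (4 + 26)*(-17) = 30*(-17) = -510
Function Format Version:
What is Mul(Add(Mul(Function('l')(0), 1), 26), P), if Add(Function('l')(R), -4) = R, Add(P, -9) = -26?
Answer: -510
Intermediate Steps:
P = -17 (P = Add(9, -26) = -17)
Function('l')(R) = Add(4, R)
Mul(Add(Mul(Function('l')(0), 1), 26), P) = Mul(Add(Mul(Add(4, 0), 1), 26), -17) = Mul(Add(Mul(4, 1), 26), -17) = Mul(Add(4, 26), -17) = Mul(30, -17) = -510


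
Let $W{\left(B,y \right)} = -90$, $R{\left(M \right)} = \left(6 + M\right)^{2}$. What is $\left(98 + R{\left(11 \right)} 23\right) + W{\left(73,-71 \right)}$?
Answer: $6655$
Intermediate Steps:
$\left(98 + R{\left(11 \right)} 23\right) + W{\left(73,-71 \right)} = \left(98 + \left(6 + 11\right)^{2} \cdot 23\right) - 90 = \left(98 + 17^{2} \cdot 23\right) - 90 = \left(98 + 289 \cdot 23\right) - 90 = \left(98 + 6647\right) - 90 = 6745 - 90 = 6655$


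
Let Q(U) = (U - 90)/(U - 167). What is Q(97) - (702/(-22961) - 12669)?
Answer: 2908913149/229610 ≈ 12669.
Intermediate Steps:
Q(U) = (-90 + U)/(-167 + U)
Q(97) - (702/(-22961) - 12669) = (-90 + 97)/(-167 + 97) - (702/(-22961) - 12669) = 7/(-70) - (702*(-1/22961) - 12669) = -1/70*7 - (-702/22961 - 12669) = -⅒ - 1*(-290893611/22961) = -⅒ + 290893611/22961 = 2908913149/229610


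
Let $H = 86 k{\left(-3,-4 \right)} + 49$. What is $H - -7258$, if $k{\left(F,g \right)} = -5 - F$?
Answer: $7135$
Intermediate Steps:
$H = -123$ ($H = 86 \left(-5 - -3\right) + 49 = 86 \left(-5 + 3\right) + 49 = 86 \left(-2\right) + 49 = -172 + 49 = -123$)
$H - -7258 = -123 - -7258 = -123 + 7258 = 7135$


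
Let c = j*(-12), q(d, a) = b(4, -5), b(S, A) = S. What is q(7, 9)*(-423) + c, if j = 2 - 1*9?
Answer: -1608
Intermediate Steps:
q(d, a) = 4
j = -7 (j = 2 - 9 = -7)
c = 84 (c = -7*(-12) = 84)
q(7, 9)*(-423) + c = 4*(-423) + 84 = -1692 + 84 = -1608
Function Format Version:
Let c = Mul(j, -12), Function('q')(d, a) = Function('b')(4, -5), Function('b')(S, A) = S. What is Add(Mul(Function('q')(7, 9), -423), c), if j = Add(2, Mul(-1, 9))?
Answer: -1608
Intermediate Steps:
Function('q')(d, a) = 4
j = -7 (j = Add(2, -9) = -7)
c = 84 (c = Mul(-7, -12) = 84)
Add(Mul(Function('q')(7, 9), -423), c) = Add(Mul(4, -423), 84) = Add(-1692, 84) = -1608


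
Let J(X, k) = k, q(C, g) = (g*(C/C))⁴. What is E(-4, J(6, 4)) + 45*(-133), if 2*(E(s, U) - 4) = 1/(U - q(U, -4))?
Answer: -3014425/504 ≈ -5981.0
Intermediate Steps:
q(C, g) = g⁴ (q(C, g) = (g*1)⁴ = g⁴)
E(s, U) = 4 + 1/(2*(-256 + U)) (E(s, U) = 4 + 1/(2*(U - 1*(-4)⁴)) = 4 + 1/(2*(U - 1*256)) = 4 + 1/(2*(U - 256)) = 4 + 1/(2*(-256 + U)))
E(-4, J(6, 4)) + 45*(-133) = (-2047 + 8*4)/(2*(-256 + 4)) + 45*(-133) = (½)*(-2047 + 32)/(-252) - 5985 = (½)*(-1/252)*(-2015) - 5985 = 2015/504 - 5985 = -3014425/504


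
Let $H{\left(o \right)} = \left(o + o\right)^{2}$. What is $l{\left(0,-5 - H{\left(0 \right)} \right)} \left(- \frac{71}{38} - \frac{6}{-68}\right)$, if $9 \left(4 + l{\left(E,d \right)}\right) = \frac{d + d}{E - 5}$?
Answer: $\frac{1150}{171} \approx 6.7251$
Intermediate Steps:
$H{\left(o \right)} = 4 o^{2}$ ($H{\left(o \right)} = \left(2 o\right)^{2} = 4 o^{2}$)
$l{\left(E,d \right)} = -4 + \frac{2 d}{9 \left(-5 + E\right)}$ ($l{\left(E,d \right)} = -4 + \frac{\left(d + d\right) \frac{1}{E - 5}}{9} = -4 + \frac{2 d \frac{1}{-5 + E}}{9} = -4 + \frac{2 d}{9 \left(-5 + E\right)}$)
$l{\left(0,-5 - H{\left(0 \right)} \right)} \left(- \frac{71}{38} - \frac{6}{-68}\right) = \frac{2 \left(90 - \left(5 + 4 \cdot 0^{2}\right) - 0\right)}{9 \left(-5 + 0\right)} \left(- \frac{71}{38} - \frac{6}{-68}\right) = \frac{2 \left(90 - \left(5 + 4 \cdot 0\right) + 0\right)}{9 \left(-5\right)} \left(\left(-71\right) \frac{1}{38} - - \frac{3}{34}\right) = \frac{2}{9} \left(- \frac{1}{5}\right) \left(90 - 5 + 0\right) \left(- \frac{71}{38} + \frac{3}{34}\right) = \frac{2}{9} \left(- \frac{1}{5}\right) \left(90 + \left(-5 + 0\right) + 0\right) \left(- \frac{575}{323}\right) = \frac{2}{9} \left(- \frac{1}{5}\right) \left(90 - 5 + 0\right) \left(- \frac{575}{323}\right) = \frac{2}{9} \left(- \frac{1}{5}\right) 85 \left(- \frac{575}{323}\right) = \left(- \frac{34}{9}\right) \left(- \frac{575}{323}\right) = \frac{1150}{171}$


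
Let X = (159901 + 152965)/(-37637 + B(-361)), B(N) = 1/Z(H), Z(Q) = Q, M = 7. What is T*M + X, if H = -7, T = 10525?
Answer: 9704112719/131730 ≈ 73667.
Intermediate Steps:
B(N) = -⅐ (B(N) = 1/(-7) = -⅐)
X = -1095031/131730 (X = (159901 + 152965)/(-37637 - ⅐) = 312866/(-263460/7) = 312866*(-7/263460) = -1095031/131730 ≈ -8.3127)
T*M + X = 10525*7 - 1095031/131730 = 73675 - 1095031/131730 = 9704112719/131730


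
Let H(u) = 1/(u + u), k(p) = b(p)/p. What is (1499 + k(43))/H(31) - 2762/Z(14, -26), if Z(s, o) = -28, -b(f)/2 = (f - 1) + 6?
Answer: 55924731/602 ≈ 92898.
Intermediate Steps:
b(f) = -10 - 2*f (b(f) = -2*((f - 1) + 6) = -2*((-1 + f) + 6) = -2*(5 + f) = -10 - 2*f)
k(p) = (-10 - 2*p)/p
H(u) = 1/(2*u)
(1499 + k(43))/H(31) - 2762/Z(14, -26) = (1499 + (-2 - 10/43))/(((½)/31)) - 2762/(-28) = (1499 + (-2 - 10*1/43))/(((½)*(1/31))) - 2762*(-1/28) = (1499 + (-2 - 10/43))/(1/62) + 1381/14 = (1499 - 96/43)*62 + 1381/14 = (64361/43)*62 + 1381/14 = 3990382/43 + 1381/14 = 55924731/602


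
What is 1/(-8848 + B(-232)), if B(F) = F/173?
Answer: -173/1530936 ≈ -0.00011300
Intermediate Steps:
B(F) = F/173 (B(F) = F*(1/173) = F/173)
1/(-8848 + B(-232)) = 1/(-8848 + (1/173)*(-232)) = 1/(-8848 - 232/173) = 1/(-1530936/173) = -173/1530936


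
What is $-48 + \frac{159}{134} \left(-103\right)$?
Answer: $- \frac{22809}{134} \approx -170.22$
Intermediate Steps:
$-48 + \frac{159}{134} \left(-103\right) = -48 - \frac{16377}{134} = - \frac{22809}{134}$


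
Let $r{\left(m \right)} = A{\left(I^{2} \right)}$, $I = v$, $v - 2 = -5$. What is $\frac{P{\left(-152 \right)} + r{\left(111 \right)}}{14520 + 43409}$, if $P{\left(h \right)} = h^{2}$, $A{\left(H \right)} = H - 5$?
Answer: $\frac{436}{1093} \approx 0.3989$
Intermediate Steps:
$v = -3$ ($v = 2 - 5 = -3$)
$I = -3$
$A{\left(H \right)} = -5 + H$
$r{\left(m \right)} = 4$ ($r{\left(m \right)} = -5 + \left(-3\right)^{2} = -5 + 9 = 4$)
$\frac{P{\left(-152 \right)} + r{\left(111 \right)}}{14520 + 43409} = \frac{\left(-152\right)^{2} + 4}{14520 + 43409} = \frac{23104 + 4}{57929} = 23108 \cdot \frac{1}{57929} = \frac{436}{1093}$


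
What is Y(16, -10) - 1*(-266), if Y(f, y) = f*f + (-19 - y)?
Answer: 513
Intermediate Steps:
Y(f, y) = -19 + f² - y (Y(f, y) = f² + (-19 - y) = -19 + f² - y)
Y(16, -10) - 1*(-266) = (-19 + 16² - 1*(-10)) - 1*(-266) = (-19 + 256 + 10) + 266 = 247 + 266 = 513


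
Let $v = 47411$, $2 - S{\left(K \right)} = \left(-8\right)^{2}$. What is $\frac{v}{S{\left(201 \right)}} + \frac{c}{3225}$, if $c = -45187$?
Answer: $- \frac{155702069}{199950} \approx -778.71$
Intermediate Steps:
$S{\left(K \right)} = -62$ ($S{\left(K \right)} = 2 - \left(-8\right)^{2} = 2 - 64 = -62$)
$\frac{v}{S{\left(201 \right)}} + \frac{c}{3225} = \frac{47411}{-62} - \frac{45187}{3225} = 47411 \left(- \frac{1}{62}\right) - \frac{45187}{3225} = - \frac{47411}{62} - \frac{45187}{3225} = - \frac{155702069}{199950}$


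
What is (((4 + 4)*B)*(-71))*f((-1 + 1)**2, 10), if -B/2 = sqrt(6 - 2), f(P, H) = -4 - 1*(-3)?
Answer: -2272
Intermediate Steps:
f(P, H) = -1 (f(P, H) = -4 + 3 = -1)
B = -4 (B = -2*sqrt(6 - 2) = -2*sqrt(4) = -2*2 = -4)
(((4 + 4)*B)*(-71))*f((-1 + 1)**2, 10) = (((4 + 4)*(-4))*(-71))*(-1) = ((8*(-4))*(-71))*(-1) = -32*(-71)*(-1) = 2272*(-1) = -2272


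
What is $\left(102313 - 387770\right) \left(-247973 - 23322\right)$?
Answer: $77443056815$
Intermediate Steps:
$\left(102313 - 387770\right) \left(-247973 - 23322\right) = - 285457 \left(-247973 - 23322\right) = \left(-285457\right) \left(-271295\right) = 77443056815$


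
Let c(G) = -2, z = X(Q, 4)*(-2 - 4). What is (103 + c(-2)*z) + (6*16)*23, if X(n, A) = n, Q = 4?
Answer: 2359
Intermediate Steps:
z = -24 (z = 4*(-2 - 4) = 4*(-6) = -24)
(103 + c(-2)*z) + (6*16)*23 = (103 - 2*(-24)) + (6*16)*23 = (103 + 48) + 96*23 = 151 + 2208 = 2359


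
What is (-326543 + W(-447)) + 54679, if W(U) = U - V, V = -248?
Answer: -272063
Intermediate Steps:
W(U) = 248 + U (W(U) = U - 1*(-248) = U + 248 = 248 + U)
(-326543 + W(-447)) + 54679 = (-326543 + (248 - 447)) + 54679 = (-326543 - 199) + 54679 = -326742 + 54679 = -272063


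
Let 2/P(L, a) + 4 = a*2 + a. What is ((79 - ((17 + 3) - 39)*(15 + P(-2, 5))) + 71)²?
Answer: 23261329/121 ≈ 1.9224e+5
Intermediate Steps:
P(L, a) = 2/(-4 + 3*a) (P(L, a) = 2/(-4 + (a*2 + a)) = 2/(-4 + (2*a + a)) = 2/(-4 + 3*a))
((79 - ((17 + 3) - 39)*(15 + P(-2, 5))) + 71)² = ((79 - ((17 + 3) - 39)*(15 + 2/(-4 + 3*5))) + 71)² = ((79 - (20 - 39)*(15 + 2/(-4 + 15))) + 71)² = ((79 - (-19)*(15 + 2/11)) + 71)² = ((79 - (-19)*167/11) + 71)² = ((79 - 1*(-3173/11)) + 71)² = ((79 + 3173/11) + 71)² = (4042/11 + 71)² = (4823/11)² = 23261329/121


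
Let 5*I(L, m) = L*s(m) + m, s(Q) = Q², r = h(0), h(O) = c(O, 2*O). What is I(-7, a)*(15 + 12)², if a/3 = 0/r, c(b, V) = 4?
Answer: 0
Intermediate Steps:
h(O) = 4
r = 4
a = 0 (a = 3*(0/4) = 3*(0*(¼)) = 3*0 = 0)
I(L, m) = m/5 + L*m²/5 (I(L, m) = (L*m² + m)/5 = (m + L*m²)/5 = m/5 + L*m²/5)
I(-7, a)*(15 + 12)² = ((⅕)*0*(1 - 7*0))*(15 + 12)² = ((⅕)*0*(1 + 0))*27² = ((⅕)*0*1)*729 = 0*729 = 0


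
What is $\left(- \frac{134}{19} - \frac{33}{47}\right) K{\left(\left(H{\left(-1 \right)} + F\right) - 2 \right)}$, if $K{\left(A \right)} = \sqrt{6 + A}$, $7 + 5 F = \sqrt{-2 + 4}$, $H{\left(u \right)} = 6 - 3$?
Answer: $- \frac{1385 \sqrt{140 + 5 \sqrt{2}}}{893} \approx -18.809$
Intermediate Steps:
$H{\left(u \right)} = 3$ ($H{\left(u \right)} = 6 - 3 = 3$)
$F = - \frac{7}{5} + \frac{\sqrt{2}}{5}$ ($F = - \frac{7}{5} + \frac{\sqrt{-2 + 4}}{5} = - \frac{7}{5} + \frac{\sqrt{2}}{5} \approx -1.1172$)
$\left(- \frac{134}{19} - \frac{33}{47}\right) K{\left(\left(H{\left(-1 \right)} + F\right) - 2 \right)} = \left(- \frac{134}{19} - \frac{33}{47}\right) \sqrt{6 - \left(\frac{2}{5} - \frac{\sqrt{2}}{5}\right)} = - \frac{6925 \sqrt{\frac{28}{5} + \frac{\sqrt{2}}{5}}}{893}$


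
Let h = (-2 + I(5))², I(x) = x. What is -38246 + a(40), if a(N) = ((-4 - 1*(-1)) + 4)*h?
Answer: -38237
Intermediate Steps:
h = 9 (h = (-2 + 5)² = 3² = 9)
a(N) = 9 (a(N) = ((-4 - 1*(-1)) + 4)*9 = ((-4 + 1) + 4)*9 = (-3 + 4)*9 = 1*9 = 9)
-38246 + a(40) = -38246 + 9 = -38237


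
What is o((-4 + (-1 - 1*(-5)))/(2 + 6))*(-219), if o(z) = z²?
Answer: 0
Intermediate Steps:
o((-4 + (-1 - 1*(-5)))/(2 + 6))*(-219) = ((-4 + (-1 - 1*(-5)))/(2 + 6))²*(-219) = ((-4 + (-1 + 5))/8)²*(-219) = ((-4 + 4)*(⅛))²*(-219) = (0*(⅛))²*(-219) = 0²*(-219) = 0*(-219) = 0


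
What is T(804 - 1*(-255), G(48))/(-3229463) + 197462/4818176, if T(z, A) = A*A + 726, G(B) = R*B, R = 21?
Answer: -2130688476067/7780060559744 ≈ -0.27387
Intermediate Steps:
G(B) = 21*B
T(z, A) = 726 + A² (T(z, A) = A² + 726 = 726 + A²)
T(804 - 1*(-255), G(48))/(-3229463) + 197462/4818176 = (726 + (21*48)²)/(-3229463) + 197462/4818176 = (726 + 1008²)*(-1/3229463) + 197462*(1/4818176) = (726 + 1016064)*(-1/3229463) + 98731/2409088 = 1016790*(-1/3229463) + 98731/2409088 = -1016790/3229463 + 98731/2409088 = -2130688476067/7780060559744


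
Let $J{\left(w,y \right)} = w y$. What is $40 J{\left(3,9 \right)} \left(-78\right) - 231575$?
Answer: $-315815$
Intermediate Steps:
$40 J{\left(3,9 \right)} \left(-78\right) - 231575 = 40 \cdot 3 \cdot 9 \left(-78\right) - 231575 = 40 \cdot 27 \left(-78\right) - 231575 = 1080 \left(-78\right) - 231575 = -84240 - 231575 = -315815$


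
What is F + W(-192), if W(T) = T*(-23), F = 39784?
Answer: 44200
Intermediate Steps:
W(T) = -23*T
F + W(-192) = 39784 - 23*(-192) = 39784 + 4416 = 44200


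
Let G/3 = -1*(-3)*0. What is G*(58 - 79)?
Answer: 0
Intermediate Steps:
G = 0 (G = 3*(-1*(-3)*0) = 3*(3*0) = 3*0 = 0)
G*(58 - 79) = 0*(58 - 79) = 0*(-21) = 0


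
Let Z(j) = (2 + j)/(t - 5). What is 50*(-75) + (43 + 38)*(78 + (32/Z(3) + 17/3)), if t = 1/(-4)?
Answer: 1527/5 ≈ 305.40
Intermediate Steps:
t = -¼ ≈ -0.25000
Z(j) = -8/21 - 4*j/21 (Z(j) = (2 + j)/(-¼ - 5) = (2 + j)/(-21/4) = (2 + j)*(-4/21) = -8/21 - 4*j/21)
50*(-75) + (43 + 38)*(78 + (32/Z(3) + 17/3)) = 50*(-75) + (43 + 38)*(78 + (32/(-8/21 - 4/21*3) + 17/3)) = -3750 + 81*(78 + (32/(-8/21 - 4/7) + 17*(⅓))) = -3750 + 81*(78 + (32/(-20/21) + 17/3)) = -3750 + 81*(78 + (32*(-21/20) + 17/3)) = -3750 + 81*(78 + (-168/5 + 17/3)) = -3750 + 81*(78 - 419/15) = -3750 + 81*(751/15) = -3750 + 20277/5 = 1527/5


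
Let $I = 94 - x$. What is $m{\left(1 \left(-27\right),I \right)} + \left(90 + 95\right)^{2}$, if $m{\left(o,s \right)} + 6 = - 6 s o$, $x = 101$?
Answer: $33085$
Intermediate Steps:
$I = -7$ ($I = 94 - 101 = -7$)
$m{\left(o,s \right)} = -6 - 6 o s$ ($m{\left(o,s \right)} = -6 + - 6 s o = -6 - 6 o s$)
$m{\left(1 \left(-27\right),I \right)} + \left(90 + 95\right)^{2} = \left(-6 - 6 \cdot 1 \left(-27\right) \left(-7\right)\right) + \left(90 + 95\right)^{2} = \left(-6 - \left(-162\right) \left(-7\right)\right) + 185^{2} = \left(-6 - 1134\right) + 34225 = -1140 + 34225 = 33085$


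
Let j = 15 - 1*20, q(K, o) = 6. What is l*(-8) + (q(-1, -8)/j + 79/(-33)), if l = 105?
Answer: -139193/165 ≈ -843.59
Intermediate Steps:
j = -5 (j = 15 - 20 = -5)
l*(-8) + (q(-1, -8)/j + 79/(-33)) = 105*(-8) + (6/(-5) + 79/(-33)) = -840 + (6*(-⅕) + 79*(-1/33)) = -840 + (-6/5 - 79/33) = -840 - 593/165 = -139193/165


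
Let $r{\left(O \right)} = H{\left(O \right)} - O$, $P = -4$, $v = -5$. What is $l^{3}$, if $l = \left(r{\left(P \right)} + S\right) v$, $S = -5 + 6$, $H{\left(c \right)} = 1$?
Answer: $-27000$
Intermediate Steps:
$r{\left(O \right)} = 1 - O$
$S = 1$
$l = -30$ ($l = \left(\left(1 - -4\right) + 1\right) \left(-5\right) = \left(\left(1 + 4\right) + 1\right) \left(-5\right) = \left(5 + 1\right) \left(-5\right) = 6 \left(-5\right) = -30$)
$l^{3} = \left(-30\right)^{3} = -27000$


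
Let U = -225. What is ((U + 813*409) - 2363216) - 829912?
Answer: -2860836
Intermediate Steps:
((U + 813*409) - 2363216) - 829912 = ((-225 + 813*409) - 2363216) - 829912 = ((-225 + 332517) - 2363216) - 829912 = (332292 - 2363216) - 829912 = -2030924 - 829912 = -2860836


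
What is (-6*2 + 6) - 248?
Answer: -254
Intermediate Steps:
(-6*2 + 6) - 248 = (-12 + 6) - 248 = -6 - 248 = -254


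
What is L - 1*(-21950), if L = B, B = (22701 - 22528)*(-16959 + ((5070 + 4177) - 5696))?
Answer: -2297634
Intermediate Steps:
B = -2319584 (B = 173*(-16959 + (9247 - 5696)) = 173*(-16959 + 3551) = 173*(-13408) = -2319584)
L = -2319584
L - 1*(-21950) = -2319584 - 1*(-21950) = -2319584 + 21950 = -2297634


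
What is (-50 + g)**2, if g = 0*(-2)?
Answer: 2500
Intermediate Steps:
g = 0
(-50 + g)**2 = (-50 + 0)**2 = (-50)**2 = 2500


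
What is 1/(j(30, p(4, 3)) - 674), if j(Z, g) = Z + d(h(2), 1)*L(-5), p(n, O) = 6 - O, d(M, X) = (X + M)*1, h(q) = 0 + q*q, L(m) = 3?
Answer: -1/629 ≈ -0.0015898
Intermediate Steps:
h(q) = q² (h(q) = 0 + q² = q²)
d(M, X) = M + X (d(M, X) = (M + X)*1 = M + X)
j(Z, g) = 15 + Z (j(Z, g) = Z + (2² + 1)*3 = Z + (4 + 1)*3 = Z + 5*3 = Z + 15 = 15 + Z)
1/(j(30, p(4, 3)) - 674) = 1/((15 + 30) - 674) = 1/(45 - 674) = 1/(-629) = -1/629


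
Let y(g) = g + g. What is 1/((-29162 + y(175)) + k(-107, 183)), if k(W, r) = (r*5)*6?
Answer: -1/23322 ≈ -4.2878e-5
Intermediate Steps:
k(W, r) = 30*r (k(W, r) = (5*r)*6 = 30*r)
y(g) = 2*g
1/((-29162 + y(175)) + k(-107, 183)) = 1/((-29162 + 2*175) + 30*183) = 1/((-29162 + 350) + 5490) = 1/(-28812 + 5490) = 1/(-23322) = -1/23322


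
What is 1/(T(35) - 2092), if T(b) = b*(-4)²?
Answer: -1/1532 ≈ -0.00065274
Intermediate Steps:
T(b) = 16*b (T(b) = b*16 = 16*b)
1/(T(35) - 2092) = 1/(16*35 - 2092) = 1/(560 - 2092) = 1/(-1532) = -1/1532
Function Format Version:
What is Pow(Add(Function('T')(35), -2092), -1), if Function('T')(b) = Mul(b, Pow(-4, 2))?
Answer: Rational(-1, 1532) ≈ -0.00065274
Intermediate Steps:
Function('T')(b) = Mul(16, b) (Function('T')(b) = Mul(b, 16) = Mul(16, b))
Pow(Add(Function('T')(35), -2092), -1) = Pow(Add(Mul(16, 35), -2092), -1) = Pow(Add(560, -2092), -1) = Pow(-1532, -1) = Rational(-1, 1532)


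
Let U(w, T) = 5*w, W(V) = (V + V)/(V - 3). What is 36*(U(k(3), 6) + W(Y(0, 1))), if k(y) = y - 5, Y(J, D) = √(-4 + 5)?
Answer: -396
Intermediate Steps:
Y(J, D) = 1 (Y(J, D) = √1 = 1)
k(y) = -5 + y
W(V) = 2*V/(-3 + V) (W(V) = (2*V)/(-3 + V) = 2*V/(-3 + V))
36*(U(k(3), 6) + W(Y(0, 1))) = 36*(5*(-5 + 3) + 2*1/(-3 + 1)) = 36*(5*(-2) + 2*1/(-2)) = 36*(-10 + 2*1*(-½)) = 36*(-10 - 1) = 36*(-11) = -396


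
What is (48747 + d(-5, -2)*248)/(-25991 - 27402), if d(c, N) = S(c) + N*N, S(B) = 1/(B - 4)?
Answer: -447403/480537 ≈ -0.93105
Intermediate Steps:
S(B) = 1/(-4 + B)
d(c, N) = N² + 1/(-4 + c) (d(c, N) = 1/(-4 + c) + N*N = 1/(-4 + c) + N² = N² + 1/(-4 + c))
(48747 + d(-5, -2)*248)/(-25991 - 27402) = (48747 + ((1 + (-2)²*(-4 - 5))/(-4 - 5))*248)/(-25991 - 27402) = (48747 + ((1 + 4*(-9))/(-9))*248)/(-53393) = (48747 - (1 - 36)/9*248)*(-1/53393) = (48747 - ⅑*(-35)*248)*(-1/53393) = (48747 + (35/9)*248)*(-1/53393) = (48747 + 8680/9)*(-1/53393) = (447403/9)*(-1/53393) = -447403/480537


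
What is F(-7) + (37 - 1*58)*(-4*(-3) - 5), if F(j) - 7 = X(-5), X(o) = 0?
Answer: -140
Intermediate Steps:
F(j) = 7 (F(j) = 7 + 0 = 7)
F(-7) + (37 - 1*58)*(-4*(-3) - 5) = 7 + (37 - 1*58)*(-4*(-3) - 5) = 7 + (37 - 58)*(12 - 5) = 7 - 21*7 = 7 - 147 = -140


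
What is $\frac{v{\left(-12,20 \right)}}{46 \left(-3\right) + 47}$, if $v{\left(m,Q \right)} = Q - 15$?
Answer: $- \frac{5}{91} \approx -0.054945$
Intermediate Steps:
$v{\left(m,Q \right)} = -15 + Q$
$\frac{v{\left(-12,20 \right)}}{46 \left(-3\right) + 47} = \frac{-15 + 20}{46 \left(-3\right) + 47} = \frac{5}{-138 + 47} = \frac{5}{-91} = 5 \left(- \frac{1}{91}\right) = - \frac{5}{91}$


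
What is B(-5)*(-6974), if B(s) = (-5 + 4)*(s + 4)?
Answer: -6974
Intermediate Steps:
B(s) = -4 - s (B(s) = -(4 + s) = -4 - s)
B(-5)*(-6974) = (-4 - 1*(-5))*(-6974) = (-4 + 5)*(-6974) = 1*(-6974) = -6974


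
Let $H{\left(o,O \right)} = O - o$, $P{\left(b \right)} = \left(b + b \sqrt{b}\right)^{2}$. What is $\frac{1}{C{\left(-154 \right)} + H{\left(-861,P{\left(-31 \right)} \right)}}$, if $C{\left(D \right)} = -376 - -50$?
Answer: $- \frac{i}{1922 \sqrt{31} + 28295 i} \approx -3.0919 \cdot 10^{-5} - 1.1694 \cdot 10^{-5} i$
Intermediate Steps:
$P{\left(b \right)} = \left(b + b^{\frac{3}{2}}\right)^{2}$
$C{\left(D \right)} = -326$ ($C{\left(D \right)} = -376 + 50 = -326$)
$\frac{1}{C{\left(-154 \right)} + H{\left(-861,P{\left(-31 \right)} \right)}} = \frac{1}{-326 + \left(\left(-31 + \left(-31\right)^{\frac{3}{2}}\right)^{2} - -861\right)} = \frac{1}{-326 + \left(\left(-31 - 31 i \sqrt{31}\right)^{2} + 861\right)} = \frac{1}{-326 + \left(861 + \left(-31 - 31 i \sqrt{31}\right)^{2}\right)} = \frac{1}{535 + \left(-31 - 31 i \sqrt{31}\right)^{2}}$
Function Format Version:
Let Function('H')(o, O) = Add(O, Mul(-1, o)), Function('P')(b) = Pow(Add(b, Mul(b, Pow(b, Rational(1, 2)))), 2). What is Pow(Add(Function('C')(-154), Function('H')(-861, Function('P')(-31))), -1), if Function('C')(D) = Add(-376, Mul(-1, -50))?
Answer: Mul(-1, I, Pow(Add(Mul(1922, Pow(31, Rational(1, 2))), Mul(28295, I)), -1)) ≈ Add(-3.0919e-5, Mul(-1.1694e-5, I))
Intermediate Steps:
Function('P')(b) = Pow(Add(b, Pow(b, Rational(3, 2))), 2)
Function('C')(D) = -326 (Function('C')(D) = Add(-376, 50) = -326)
Pow(Add(Function('C')(-154), Function('H')(-861, Function('P')(-31))), -1) = Pow(Add(-326, Add(Pow(Add(-31, Pow(-31, Rational(3, 2))), 2), Mul(-1, -861))), -1) = Pow(Add(-326, Add(Pow(Add(-31, Mul(-31, I, Pow(31, Rational(1, 2)))), 2), 861)), -1) = Pow(Add(-326, Add(861, Pow(Add(-31, Mul(-31, I, Pow(31, Rational(1, 2)))), 2))), -1) = Pow(Add(535, Pow(Add(-31, Mul(-31, I, Pow(31, Rational(1, 2)))), 2)), -1)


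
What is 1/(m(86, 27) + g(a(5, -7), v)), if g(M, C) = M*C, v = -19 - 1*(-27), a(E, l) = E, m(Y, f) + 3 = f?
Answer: 1/64 ≈ 0.015625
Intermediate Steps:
m(Y, f) = -3 + f
v = 8 (v = -19 + 27 = 8)
g(M, C) = C*M
1/(m(86, 27) + g(a(5, -7), v)) = 1/((-3 + 27) + 8*5) = 1/(24 + 40) = 1/64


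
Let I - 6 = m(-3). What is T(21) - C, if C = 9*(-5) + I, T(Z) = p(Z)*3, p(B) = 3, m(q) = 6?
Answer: 42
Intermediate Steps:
I = 12 (I = 6 + 6 = 12)
T(Z) = 9 (T(Z) = 3*3 = 9)
C = -33 (C = 9*(-5) + 12 = -45 + 12 = -33)
T(21) - C = 9 - 1*(-33) = 9 + 33 = 42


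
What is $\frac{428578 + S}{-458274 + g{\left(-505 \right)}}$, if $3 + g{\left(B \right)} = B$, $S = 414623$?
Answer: $- \frac{843201}{458782} \approx -1.8379$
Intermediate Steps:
$g{\left(B \right)} = -3 + B$
$\frac{428578 + S}{-458274 + g{\left(-505 \right)}} = \frac{428578 + 414623}{-458274 - 508} = \frac{843201}{-458274 - 508} = \frac{843201}{-458782} = 843201 \left(- \frac{1}{458782}\right) = - \frac{843201}{458782}$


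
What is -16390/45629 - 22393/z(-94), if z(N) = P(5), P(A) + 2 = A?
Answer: -1021819367/136887 ≈ -7464.7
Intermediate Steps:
P(A) = -2 + A
z(N) = 3 (z(N) = -2 + 5 = 3)
-16390/45629 - 22393/z(-94) = -16390/45629 - 22393/3 = -1021819367/136887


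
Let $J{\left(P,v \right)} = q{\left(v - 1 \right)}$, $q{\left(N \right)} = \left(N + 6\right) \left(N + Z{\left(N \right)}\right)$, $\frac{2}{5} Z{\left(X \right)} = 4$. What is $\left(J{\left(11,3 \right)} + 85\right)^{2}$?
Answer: $32761$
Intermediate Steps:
$Z{\left(X \right)} = 10$ ($Z{\left(X \right)} = \frac{5}{2} \cdot 4 = 10$)
$q{\left(N \right)} = \left(6 + N\right) \left(10 + N\right)$ ($q{\left(N \right)} = \left(N + 6\right) \left(N + 10\right) = \left(6 + N\right) \left(10 + N\right)$)
$J{\left(P,v \right)} = 44 + \left(-1 + v\right)^{2} + 16 v$ ($J{\left(P,v \right)} = 60 + \left(v - 1\right)^{2} + 16 \left(v - 1\right) = 60 + \left(-1 + v\right)^{2} + 16 \left(-1 + v\right) = 60 + \left(-1 + v\right)^{2} + \left(-16 + 16 v\right) = 44 + \left(-1 + v\right)^{2} + 16 v$)
$\left(J{\left(11,3 \right)} + 85\right)^{2} = \left(\left(45 + 3^{2} + 14 \cdot 3\right) + 85\right)^{2} = \left(\left(45 + 9 + 42\right) + 85\right)^{2} = \left(96 + 85\right)^{2} = 181^{2} = 32761$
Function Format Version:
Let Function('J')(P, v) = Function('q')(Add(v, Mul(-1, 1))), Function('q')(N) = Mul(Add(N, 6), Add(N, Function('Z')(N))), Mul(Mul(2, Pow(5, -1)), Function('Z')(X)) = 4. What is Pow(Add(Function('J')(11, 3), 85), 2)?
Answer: 32761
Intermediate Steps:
Function('Z')(X) = 10 (Function('Z')(X) = Mul(Rational(5, 2), 4) = 10)
Function('q')(N) = Mul(Add(6, N), Add(10, N)) (Function('q')(N) = Mul(Add(N, 6), Add(N, 10)) = Mul(Add(6, N), Add(10, N)))
Function('J')(P, v) = Add(44, Pow(Add(-1, v), 2), Mul(16, v)) (Function('J')(P, v) = Add(60, Pow(Add(v, Mul(-1, 1)), 2), Mul(16, Add(v, Mul(-1, 1)))) = Add(60, Pow(Add(v, -1), 2), Mul(16, Add(v, -1))) = Add(60, Pow(Add(-1, v), 2), Mul(16, Add(-1, v))) = Add(60, Pow(Add(-1, v), 2), Add(-16, Mul(16, v))) = Add(44, Pow(Add(-1, v), 2), Mul(16, v)))
Pow(Add(Function('J')(11, 3), 85), 2) = Pow(Add(Add(45, Pow(3, 2), Mul(14, 3)), 85), 2) = Pow(Add(Add(45, 9, 42), 85), 2) = Pow(Add(96, 85), 2) = Pow(181, 2) = 32761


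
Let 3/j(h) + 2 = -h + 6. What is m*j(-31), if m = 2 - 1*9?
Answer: -3/5 ≈ -0.60000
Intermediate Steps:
j(h) = 3/(4 - h) (j(h) = 3/(-2 + (-h + 6)) = 3/(-2 + (6 - h)) = 3/(4 - h))
m = -7 (m = 2 - 9 = -7)
m*j(-31) = -(-21)/(-4 - 31) = -(-21)/(-35) = -(-21)*(-1)/35 = -7*3/35 = -3/5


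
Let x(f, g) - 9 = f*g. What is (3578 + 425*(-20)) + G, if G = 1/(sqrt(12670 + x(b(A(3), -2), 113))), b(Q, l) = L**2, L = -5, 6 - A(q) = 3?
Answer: -4922 + sqrt(969)/3876 ≈ -4922.0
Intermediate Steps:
A(q) = 3 (A(q) = 6 - 1*3 = 6 - 3 = 3)
b(Q, l) = 25 (b(Q, l) = (-5)**2 = 25)
x(f, g) = 9 + f*g
G = sqrt(969)/3876 (G = 1/(sqrt(12670 + (9 + 25*113))) = 1/(sqrt(12670 + (9 + 2825))) = 1/(sqrt(12670 + 2834)) = 1/(sqrt(15504)) = 1/(4*sqrt(969)) = sqrt(969)/3876 ≈ 0.0080312)
(3578 + 425*(-20)) + G = (3578 + 425*(-20)) + sqrt(969)/3876 = (3578 - 8500) + sqrt(969)/3876 = -4922 + sqrt(969)/3876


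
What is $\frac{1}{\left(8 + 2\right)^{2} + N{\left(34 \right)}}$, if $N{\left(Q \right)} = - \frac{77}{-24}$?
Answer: $\frac{24}{2477} \approx 0.0096891$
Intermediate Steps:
$N{\left(Q \right)} = \frac{77}{24}$ ($N{\left(Q \right)} = \left(-77\right) \left(- \frac{1}{24}\right) = \frac{77}{24}$)
$\frac{1}{\left(8 + 2\right)^{2} + N{\left(34 \right)}} = \frac{1}{\left(8 + 2\right)^{2} + \frac{77}{24}} = \frac{1}{10^{2} + \frac{77}{24}} = \frac{1}{100 + \frac{77}{24}} = \frac{1}{\frac{2477}{24}} = \frac{24}{2477}$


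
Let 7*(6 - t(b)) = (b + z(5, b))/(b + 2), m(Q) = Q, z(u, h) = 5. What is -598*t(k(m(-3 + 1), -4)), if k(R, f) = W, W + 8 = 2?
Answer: -49933/14 ≈ -3566.6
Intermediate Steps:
W = -6 (W = -8 + 2 = -6)
k(R, f) = -6
t(b) = 6 - (5 + b)/(7*(2 + b)) (t(b) = 6 - (b + 5)/(7*(b + 2)) = 6 - (5 + b)/(7*(2 + b)))
-598*t(k(m(-3 + 1), -4)) = -598*(79 + 41*(-6))/(7*(2 - 6)) = -598*(79 - 246)/(7*(-4)) = -598*(-1)*(-167)/(7*4) = -598*167/28 = -49933/14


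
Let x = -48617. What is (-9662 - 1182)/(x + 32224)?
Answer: 10844/16393 ≈ 0.66150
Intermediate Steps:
(-9662 - 1182)/(x + 32224) = (-9662 - 1182)/(-48617 + 32224) = -10844/(-16393) = -10844*(-1/16393) = 10844/16393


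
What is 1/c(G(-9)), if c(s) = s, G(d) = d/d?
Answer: 1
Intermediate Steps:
G(d) = 1
1/c(G(-9)) = 1/1 = 1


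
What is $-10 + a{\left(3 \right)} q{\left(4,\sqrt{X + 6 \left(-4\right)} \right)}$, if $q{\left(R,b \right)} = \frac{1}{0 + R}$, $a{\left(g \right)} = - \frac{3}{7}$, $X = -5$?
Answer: $- \frac{283}{28} \approx -10.107$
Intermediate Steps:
$a{\left(g \right)} = - \frac{3}{7}$ ($a{\left(g \right)} = \left(-3\right) \frac{1}{7} = - \frac{3}{7}$)
$q{\left(R,b \right)} = \frac{1}{R}$
$-10 + a{\left(3 \right)} q{\left(4,\sqrt{X + 6 \left(-4\right)} \right)} = -10 - \frac{3}{7 \cdot 4} = -10 - \frac{3}{28} = - \frac{283}{28}$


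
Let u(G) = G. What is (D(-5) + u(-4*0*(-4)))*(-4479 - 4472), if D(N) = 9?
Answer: -80559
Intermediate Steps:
(D(-5) + u(-4*0*(-4)))*(-4479 - 4472) = (9 - 4*0*(-4))*(-4479 - 4472) = (9 + 0*(-4))*(-8951) = (9 + 0)*(-8951) = 9*(-8951) = -80559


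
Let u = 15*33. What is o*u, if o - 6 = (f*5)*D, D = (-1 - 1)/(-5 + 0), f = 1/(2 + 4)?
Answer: 3135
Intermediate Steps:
f = 1/6 ≈ 0.16667
D = 2/5 (D = -2/(-5) = -2*(-1/5) = 2/5 ≈ 0.40000)
o = 19/3 (o = 6 + ((1/6)*5)*(2/5) = 6 + (5/6)*(2/5) = 6 + 1/3 = 19/3 ≈ 6.3333)
u = 495
o*u = (19/3)*495 = 3135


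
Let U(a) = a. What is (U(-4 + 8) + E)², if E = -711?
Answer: 499849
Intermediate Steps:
(U(-4 + 8) + E)² = ((-4 + 8) - 711)² = (4 - 711)² = (-707)² = 499849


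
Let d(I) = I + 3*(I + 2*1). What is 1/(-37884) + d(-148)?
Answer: -22200025/37884 ≈ -586.00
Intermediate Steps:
d(I) = 6 + 4*I (d(I) = I + 3*(I + 2) = I + 3*(2 + I) = I + (6 + 3*I) = 6 + 4*I)
1/(-37884) + d(-148) = 1/(-37884) + (6 + 4*(-148)) = -1/37884 + (6 - 592) = -1/37884 - 586 = -22200025/37884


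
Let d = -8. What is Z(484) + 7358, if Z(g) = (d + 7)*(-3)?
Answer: 7361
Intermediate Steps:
Z(g) = 3 (Z(g) = (-8 + 7)*(-3) = -1*(-3) = 3)
Z(484) + 7358 = 3 + 7358 = 7361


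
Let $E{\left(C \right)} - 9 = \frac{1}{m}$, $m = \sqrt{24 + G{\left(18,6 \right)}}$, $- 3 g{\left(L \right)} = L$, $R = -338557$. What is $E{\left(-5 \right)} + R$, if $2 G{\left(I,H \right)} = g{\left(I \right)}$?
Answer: $-338548 + \frac{\sqrt{21}}{21} \approx -3.3855 \cdot 10^{5}$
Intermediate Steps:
$g{\left(L \right)} = - \frac{L}{3}$
$G{\left(I,H \right)} = - \frac{I}{6}$ ($G{\left(I,H \right)} = \frac{\left(- \frac{1}{3}\right) I}{2} = - \frac{I}{6}$)
$m = \sqrt{21}$ ($m = \sqrt{24 - 3} = \sqrt{21} \approx 4.5826$)
$E{\left(C \right)} = 9 + \frac{\sqrt{21}}{21}$ ($E{\left(C \right)} = 9 + \frac{1}{\sqrt{21}} = 9 + \frac{\sqrt{21}}{21}$)
$E{\left(-5 \right)} + R = \left(9 + \frac{\sqrt{21}}{21}\right) - 338557 = -338548 + \frac{\sqrt{21}}{21}$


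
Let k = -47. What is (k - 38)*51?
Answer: -4335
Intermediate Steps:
(k - 38)*51 = (-47 - 38)*51 = -85*51 = -4335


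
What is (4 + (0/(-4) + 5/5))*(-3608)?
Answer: -18040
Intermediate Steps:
(4 + (0/(-4) + 5/5))*(-3608) = (4 + (0*(-¼) + 5*(⅕)))*(-3608) = (4 + (0 + 1))*(-3608) = (4 + 1)*(-3608) = 5*(-3608) = -18040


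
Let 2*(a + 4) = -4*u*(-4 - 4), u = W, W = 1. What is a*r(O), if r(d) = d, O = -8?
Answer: -96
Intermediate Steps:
u = 1
a = 12 (a = -4 + (-4*(-4 - 4))/2 = -4 + (-4*(-8))/2 = -4 + (½)*32 = -4 + 16 = 12)
a*r(O) = 12*(-8) = -96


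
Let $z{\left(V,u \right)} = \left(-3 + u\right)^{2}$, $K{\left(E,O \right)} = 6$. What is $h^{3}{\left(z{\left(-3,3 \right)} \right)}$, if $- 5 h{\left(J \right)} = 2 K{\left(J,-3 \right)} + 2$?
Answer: $- \frac{2744}{125} \approx -21.952$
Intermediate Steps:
$h{\left(J \right)} = - \frac{14}{5}$ ($h{\left(J \right)} = - \frac{2 \cdot 6 + 2}{5} = - \frac{12 + 2}{5} = \left(- \frac{1}{5}\right) 14 = - \frac{14}{5}$)
$h^{3}{\left(z{\left(-3,3 \right)} \right)} = \left(- \frac{14}{5}\right)^{3} = - \frac{2744}{125}$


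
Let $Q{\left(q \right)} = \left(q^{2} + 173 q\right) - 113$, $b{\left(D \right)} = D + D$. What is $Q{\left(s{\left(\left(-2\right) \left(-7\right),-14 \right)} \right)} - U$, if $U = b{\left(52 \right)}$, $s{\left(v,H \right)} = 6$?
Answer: $857$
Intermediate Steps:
$b{\left(D \right)} = 2 D$
$Q{\left(q \right)} = -113 + q^{2} + 173 q$
$U = 104$ ($U = 2 \cdot 52 = 104$)
$Q{\left(s{\left(\left(-2\right) \left(-7\right),-14 \right)} \right)} - U = \left(-113 + 6^{2} + 173 \cdot 6\right) - 104 = \left(-113 + 36 + 1038\right) - 104 = 961 - 104 = 857$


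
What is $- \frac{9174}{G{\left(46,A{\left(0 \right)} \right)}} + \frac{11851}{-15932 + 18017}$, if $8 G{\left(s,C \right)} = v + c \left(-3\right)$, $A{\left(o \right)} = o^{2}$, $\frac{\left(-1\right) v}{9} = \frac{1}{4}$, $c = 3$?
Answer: $\frac{907589}{139} \approx 6529.4$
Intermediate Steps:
$v = - \frac{9}{4} \approx -2.25$
$G{\left(s,C \right)} = - \frac{45}{32}$ ($G{\left(s,C \right)} = \frac{- \frac{9}{4} + 3 \left(-3\right)}{8} = \frac{- \frac{9}{4} - 9}{8} = \frac{1}{8} \left(- \frac{45}{4}\right) = - \frac{45}{32}$)
$- \frac{9174}{G{\left(46,A{\left(0 \right)} \right)}} + \frac{11851}{-15932 + 18017} = - \frac{9174}{- \frac{45}{32}} + \frac{11851}{-15932 + 18017} = \left(-9174\right) \left(- \frac{32}{45}\right) + \frac{11851}{2085} = \frac{97856}{15} + 11851 \cdot \frac{1}{2085} = \frac{97856}{15} + \frac{11851}{2085} = \frac{907589}{139}$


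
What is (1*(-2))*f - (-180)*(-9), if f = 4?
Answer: -1628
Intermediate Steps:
(1*(-2))*f - (-180)*(-9) = (1*(-2))*4 - (-180)*(-9) = -2*4 - 20*81 = -8 - 1620 = -1628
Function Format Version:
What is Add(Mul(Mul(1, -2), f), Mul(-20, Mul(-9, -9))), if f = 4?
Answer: -1628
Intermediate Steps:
Add(Mul(Mul(1, -2), f), Mul(-20, Mul(-9, -9))) = Add(Mul(Mul(1, -2), 4), Mul(-20, Mul(-9, -9))) = Add(Mul(-2, 4), Mul(-20, 81)) = Add(-8, -1620) = -1628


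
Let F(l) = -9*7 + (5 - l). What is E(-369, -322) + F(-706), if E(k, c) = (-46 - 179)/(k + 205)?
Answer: 106497/164 ≈ 649.37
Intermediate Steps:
E(k, c) = -225/(205 + k)
F(l) = -58 - l (F(l) = -63 + (5 - l) = -58 - l)
E(-369, -322) + F(-706) = -225/(205 - 369) + (-58 - 1*(-706)) = -225/(-164) + (-58 + 706) = -225*(-1/164) + 648 = 225/164 + 648 = 106497/164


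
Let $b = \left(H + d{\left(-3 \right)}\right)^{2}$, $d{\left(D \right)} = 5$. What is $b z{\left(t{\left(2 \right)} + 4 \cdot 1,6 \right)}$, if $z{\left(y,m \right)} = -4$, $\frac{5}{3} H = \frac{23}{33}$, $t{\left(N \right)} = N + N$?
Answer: $- \frac{355216}{3025} \approx -117.43$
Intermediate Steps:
$t{\left(N \right)} = 2 N$
$H = \frac{23}{55}$ ($H = \frac{3 \cdot \frac{23}{33}}{5} = \frac{3 \cdot 23 \cdot \frac{1}{33}}{5} = \frac{3}{5} \cdot \frac{23}{33} = \frac{23}{55} \approx 0.41818$)
$b = \frac{88804}{3025}$ ($b = \left(\frac{23}{55} + 5\right)^{2} = \left(\frac{298}{55}\right)^{2} = \frac{88804}{3025} \approx 29.357$)
$b z{\left(t{\left(2 \right)} + 4 \cdot 1,6 \right)} = \frac{88804}{3025} \left(-4\right) = - \frac{355216}{3025}$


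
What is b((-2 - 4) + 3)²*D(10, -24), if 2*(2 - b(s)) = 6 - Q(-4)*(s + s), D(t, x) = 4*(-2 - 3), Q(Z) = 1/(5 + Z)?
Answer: -320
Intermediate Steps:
D(t, x) = -20 (D(t, x) = 4*(-5) = -20)
b(s) = -1 + s (b(s) = 2 - (6 - (s + s)/(5 - 4))/2 = 2 - (6 - 2*s/1)/2 = 2 - (6 - 2*s)/2 = 2 + (-3 + s) = -1 + s)
b((-2 - 4) + 3)²*D(10, -24) = (-1 + ((-2 - 4) + 3))²*(-20) = (-1 + (-6 + 3))²*(-20) = (-1 - 3)²*(-20) = (-4)²*(-20) = 16*(-20) = -320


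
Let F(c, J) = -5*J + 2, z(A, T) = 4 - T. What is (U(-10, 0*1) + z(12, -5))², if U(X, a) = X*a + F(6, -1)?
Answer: 256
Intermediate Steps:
F(c, J) = 2 - 5*J
U(X, a) = 7 + X*a (U(X, a) = X*a + (2 - 5*(-1)) = X*a + (2 + 5) = X*a + 7 = 7 + X*a)
(U(-10, 0*1) + z(12, -5))² = ((7 - 0) + (4 - 1*(-5)))² = ((7 - 10*0) + (4 + 5))² = ((7 + 0) + 9)² = (7 + 9)² = 16² = 256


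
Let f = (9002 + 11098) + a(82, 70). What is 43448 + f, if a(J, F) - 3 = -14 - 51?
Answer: 63486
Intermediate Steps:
a(J, F) = -62 (a(J, F) = 3 + (-14 - 51) = 3 - 65 = -62)
f = 20038 (f = (9002 + 11098) - 62 = 20100 - 62 = 20038)
43448 + f = 43448 + 20038 = 63486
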